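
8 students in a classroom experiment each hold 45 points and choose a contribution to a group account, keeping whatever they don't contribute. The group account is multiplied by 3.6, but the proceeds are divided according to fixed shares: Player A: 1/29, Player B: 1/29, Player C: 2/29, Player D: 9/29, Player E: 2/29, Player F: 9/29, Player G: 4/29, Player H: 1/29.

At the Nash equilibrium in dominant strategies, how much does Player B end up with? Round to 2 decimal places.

Each unit j contributes comes back to j as 3.6 × (j's share), so j prefers to contribute only if that share exceeds 1/3.6 = 0.2778; otherwise keeping the unit dominates.
Player D and Player F clear that bar, contributing 45 each; the remaining 6 contribute 0. Total contributed: 90.
Player B keeps 45 and receives 3.6 × 90 × 1/29 = 11.17 from the group account, for a payoff of 56.17.

56.17 points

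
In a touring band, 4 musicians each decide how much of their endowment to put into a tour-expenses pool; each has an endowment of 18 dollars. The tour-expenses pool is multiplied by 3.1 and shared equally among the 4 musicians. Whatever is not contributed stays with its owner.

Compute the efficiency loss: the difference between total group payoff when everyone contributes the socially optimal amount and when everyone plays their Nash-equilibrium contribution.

Each contributed unit returns 3.1/4 = 0.7750 to its contributor — below 1 — so contributing 0 is dominant for every player. At the Nash equilibrium everyone keeps their 18, and the group total is 4 × 18 = 72.
Each contributed unit returns 3.100 to the group as a whole (0.7750 to each of 4 players), which exceeds 1, so the social optimum is full contribution: group total = 3.100 × 72 = 223.20.
Efficiency loss = 223.20 − 72 = 151.20.

151.20 dollars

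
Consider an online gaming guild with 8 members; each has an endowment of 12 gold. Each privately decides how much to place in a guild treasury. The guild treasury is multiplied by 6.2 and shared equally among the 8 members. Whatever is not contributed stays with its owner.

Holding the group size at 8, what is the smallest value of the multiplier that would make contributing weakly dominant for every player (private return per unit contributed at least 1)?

A contributed unit returns (multiplier)/8 to its contributor.
This reaches 1 exactly when the multiplier is 8.

8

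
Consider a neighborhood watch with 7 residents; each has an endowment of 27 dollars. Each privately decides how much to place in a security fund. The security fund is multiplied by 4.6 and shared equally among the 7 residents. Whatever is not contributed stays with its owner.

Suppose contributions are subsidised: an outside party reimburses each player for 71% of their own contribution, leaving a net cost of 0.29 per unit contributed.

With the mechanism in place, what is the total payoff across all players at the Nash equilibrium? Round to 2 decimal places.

With the mechanism, a contributed unit returns (4.6/7) / 0.29 = 2.2660 per unit of net cost to the contributor — now above 1 — so contributing fully is weakly dominant for every player.
So the Nash equilibrium is full contribution by all 7; the group earns 7 × (27 × 0.71 + 4.6 × 27) = 1003.59.

1003.59 dollars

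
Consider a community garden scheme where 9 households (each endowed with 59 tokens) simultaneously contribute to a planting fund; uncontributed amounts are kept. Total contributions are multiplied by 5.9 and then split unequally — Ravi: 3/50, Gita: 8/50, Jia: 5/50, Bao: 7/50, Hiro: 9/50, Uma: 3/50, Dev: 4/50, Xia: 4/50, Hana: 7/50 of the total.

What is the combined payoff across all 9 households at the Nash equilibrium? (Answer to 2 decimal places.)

820.10 tokens

Player j's private return per contributed unit is 5.9 × (j's share). Contributing is weakly dominant for j when that share is at least 1/5.9 = 0.1695, and contributing 0 is dominant otherwise.
Only Hiro (9/50) clears that bar, contributing 59; the remaining 8 contribute 0. Total contributed: 59.
The planting fund pays out 5.9 × 59 = 348.10 in total (split across the unequal shares, but the aggregate is all that matters for the group sum).
The 8 free-riders keep 59 each, adding 472. Group total = 472 + 348.10 = 820.10.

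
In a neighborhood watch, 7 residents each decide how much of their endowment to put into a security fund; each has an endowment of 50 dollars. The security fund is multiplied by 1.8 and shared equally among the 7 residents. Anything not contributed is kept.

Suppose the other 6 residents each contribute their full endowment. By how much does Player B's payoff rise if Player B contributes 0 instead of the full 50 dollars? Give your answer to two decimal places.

Switching from a contribution of 50 to 0 lets Player B keep an extra 50 dollars, but lowers the security fund by 50, which costs Player B their own share of that drop: 1.8/7 × 50 = 12.86.
Net gain = 50 − 12.86 = 37.14. The private return per contributed unit (0.2571) is below 1, so free-riding is indeed the best response regardless of what the others do.

37.14 dollars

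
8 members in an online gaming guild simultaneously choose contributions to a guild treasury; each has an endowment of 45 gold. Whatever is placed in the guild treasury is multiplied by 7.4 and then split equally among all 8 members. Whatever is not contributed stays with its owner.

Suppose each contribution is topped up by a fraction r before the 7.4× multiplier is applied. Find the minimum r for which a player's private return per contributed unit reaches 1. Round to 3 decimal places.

With matching at rate r, one contributed unit becomes (1 + r) in the guild treasury and returns 7.4 × (1 + r) / 8 to the contributor.
Setting this equal to 1: 1 + r = 8/7.4 = 1.0811.
So the minimum matching rate is r = 1.0811 − 1 = 0.081.

0.081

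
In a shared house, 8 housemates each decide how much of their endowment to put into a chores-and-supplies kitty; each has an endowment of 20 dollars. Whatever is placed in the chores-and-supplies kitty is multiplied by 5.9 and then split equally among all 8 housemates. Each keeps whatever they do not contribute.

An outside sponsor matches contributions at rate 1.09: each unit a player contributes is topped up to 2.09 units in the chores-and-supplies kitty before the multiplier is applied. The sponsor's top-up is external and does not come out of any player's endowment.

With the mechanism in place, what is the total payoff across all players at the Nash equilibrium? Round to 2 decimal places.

The effective private return per unit is now 5.9 × 2.09 / 8 = 1.5414 > 1, so every player's dominant strategy flips to full contribution.
So the Nash equilibrium is full contribution by all 8; the group earns 5.9 × 2.09 × 160 = 1972.96.

1972.96 dollars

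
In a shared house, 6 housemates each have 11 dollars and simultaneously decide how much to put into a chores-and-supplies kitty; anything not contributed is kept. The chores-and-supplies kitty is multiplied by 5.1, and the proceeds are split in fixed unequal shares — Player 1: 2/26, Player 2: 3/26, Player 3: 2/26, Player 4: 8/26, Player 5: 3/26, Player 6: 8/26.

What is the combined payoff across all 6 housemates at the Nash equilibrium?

Each unit j contributes comes back to j as 5.1 × (j's share), so j prefers to contribute only if that share exceeds 1/5.1 = 0.1961; otherwise keeping the unit dominates.
Player 4 and Player 6 are above the threshold, contributing 11 each; the remaining 4 contribute 0. Total contributed: 22.
The chores-and-supplies kitty pays out 5.1 × 22 = 112.20 in total (split across the unequal shares, but the aggregate is all that matters for the group sum).
The 4 free-riders keep 11 each, adding 44. Group total = 44 + 112.20 = 156.20.

156.20 dollars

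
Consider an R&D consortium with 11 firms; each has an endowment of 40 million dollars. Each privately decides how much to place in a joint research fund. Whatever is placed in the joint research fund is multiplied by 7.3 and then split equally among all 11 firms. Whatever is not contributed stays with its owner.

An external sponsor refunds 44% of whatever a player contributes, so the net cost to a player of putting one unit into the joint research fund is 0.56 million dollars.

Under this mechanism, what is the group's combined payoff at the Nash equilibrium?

3405.60 million dollars

Under the mechanism each unit contributed yields (7.3/11) / 0.56 = 1.1851 back to its contributor per unit of net cost, which exceeds 1, making full contribution the dominant choice for everyone.
At the Nash equilibrium everyone contributes 40. Group total payoff = 11 × (40 × 0.44 + 7.3 × 40) = 3405.60.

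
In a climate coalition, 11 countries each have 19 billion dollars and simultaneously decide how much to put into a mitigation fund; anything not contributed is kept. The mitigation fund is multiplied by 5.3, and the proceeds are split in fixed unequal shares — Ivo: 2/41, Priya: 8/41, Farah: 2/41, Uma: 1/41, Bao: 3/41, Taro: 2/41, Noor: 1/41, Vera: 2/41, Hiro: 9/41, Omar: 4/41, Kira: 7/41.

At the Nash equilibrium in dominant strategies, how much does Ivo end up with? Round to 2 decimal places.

Each unit j contributes comes back to j as 5.3 × (j's share), so j prefers to contribute only if that share exceeds 1/5.3 = 0.1887; otherwise keeping the unit dominates.
The shares above 0.1887 belong to Priya and Hiro, contributing 19 each; the remaining 9 contribute 0. Total contributed: 38.
Ivo keeps 19 and receives 5.3 × 38 × 2/41 = 9.82 from the mitigation fund, for a payoff of 28.82.

28.82 billion dollars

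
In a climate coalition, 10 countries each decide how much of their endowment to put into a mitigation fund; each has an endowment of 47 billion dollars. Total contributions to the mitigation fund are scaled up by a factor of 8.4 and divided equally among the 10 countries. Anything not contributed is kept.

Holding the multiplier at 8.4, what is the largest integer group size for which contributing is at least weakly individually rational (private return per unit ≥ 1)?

Private return per unit is 8.4/(group size), which is ≥ 1 whenever the group size is ≤ 8.4.
The largest such integer is 8.

8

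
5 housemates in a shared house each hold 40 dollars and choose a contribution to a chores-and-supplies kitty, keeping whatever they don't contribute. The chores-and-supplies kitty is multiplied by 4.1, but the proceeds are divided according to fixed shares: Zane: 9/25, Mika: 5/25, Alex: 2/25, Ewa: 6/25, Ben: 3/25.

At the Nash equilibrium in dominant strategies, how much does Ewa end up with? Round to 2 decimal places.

79.36 dollars

Player j's private return per contributed unit is 4.1 × (j's share). Contributing is weakly dominant for j when that share is at least 1/4.1 = 0.2439, and contributing 0 is dominant otherwise.
Only Zane (9/25) clears that bar, contributing 40; the remaining 4 contribute 0. Total contributed: 40.
Ewa keeps 40 and receives 4.1 × 40 × 6/25 = 39.36 from the chores-and-supplies kitty, for a payoff of 79.36.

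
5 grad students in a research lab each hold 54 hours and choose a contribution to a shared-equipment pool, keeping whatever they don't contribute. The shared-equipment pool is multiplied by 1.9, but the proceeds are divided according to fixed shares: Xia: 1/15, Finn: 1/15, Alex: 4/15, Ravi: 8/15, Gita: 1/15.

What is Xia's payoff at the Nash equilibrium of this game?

Each unit j contributes comes back to j as 1.9 × (j's share), so j prefers to contribute only if that share exceeds 1/1.9 = 0.5263; otherwise keeping the unit dominates.
Ravi alone (share 8/15) is above the threshold, contributing 54; the remaining 4 contribute 0. Total contributed: 54.
Xia keeps 54 and receives 1.9 × 54 × 1/15 = 6.84 from the shared-equipment pool, for a payoff of 60.84.

60.84 hours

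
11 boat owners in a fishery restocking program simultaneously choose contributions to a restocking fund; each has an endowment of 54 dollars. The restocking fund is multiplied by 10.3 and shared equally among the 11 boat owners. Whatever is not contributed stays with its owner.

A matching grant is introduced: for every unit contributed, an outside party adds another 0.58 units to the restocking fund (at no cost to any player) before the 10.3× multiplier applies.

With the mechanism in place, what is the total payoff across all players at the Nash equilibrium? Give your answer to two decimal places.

9666.76 dollars

The effective private return per unit is now 10.3 × 1.58 / 11 = 1.4795 > 1, so every player's dominant strategy flips to full contribution.
At the Nash equilibrium everyone contributes 54. Group total payoff = 10.3 × 1.58 × 594 = 9666.76.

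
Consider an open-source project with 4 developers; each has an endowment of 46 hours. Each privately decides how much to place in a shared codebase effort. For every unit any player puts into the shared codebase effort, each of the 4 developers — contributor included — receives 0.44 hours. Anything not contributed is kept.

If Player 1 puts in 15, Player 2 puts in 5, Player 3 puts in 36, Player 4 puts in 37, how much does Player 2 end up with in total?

81.92 hours

Total contributed: 15 + 5 + 36 + 37 = 93.
Each receives 0.44 × 93 = 40.92 from the shared codebase effort.
Player 2 keeps 46 − 5 = 41, so Player 2's payoff is 41 + 40.92 = 81.92.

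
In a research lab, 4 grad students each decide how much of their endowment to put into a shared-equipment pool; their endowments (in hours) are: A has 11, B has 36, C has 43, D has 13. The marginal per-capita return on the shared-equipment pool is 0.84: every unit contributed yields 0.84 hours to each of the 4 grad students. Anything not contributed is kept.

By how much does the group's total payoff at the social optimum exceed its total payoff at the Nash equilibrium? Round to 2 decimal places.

The private return per contributed unit is 0.84 < 1 for everyone, so the Nash equilibrium is zero contribution and the group total is Σ E_j = 11 + 36 + 43 + 13 = 103.
Each contributed unit returns 3.360 to the group, so the social optimum is full contribution by everyone: group total = 3.360 × 103 = 346.08.
Efficiency loss = (3.360 − 1) × 103 = 243.08.

243.08 hours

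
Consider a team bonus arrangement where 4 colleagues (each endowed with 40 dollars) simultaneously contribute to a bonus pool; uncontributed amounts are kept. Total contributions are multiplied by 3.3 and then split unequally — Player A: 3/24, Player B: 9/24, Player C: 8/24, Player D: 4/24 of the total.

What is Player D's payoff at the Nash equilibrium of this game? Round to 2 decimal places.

84.00 dollars

A player with share s gets back 3.3·s per unit contributed, so full contribution is dominant for anyone with s > 1/3.3 = 0.3030 and zero contribution is dominant for anyone below.
Player B and Player C are above the threshold, contributing 40 each; the remaining 2 contribute 0. Total contributed: 80.
Player D keeps 40 and receives 3.3 × 80 × 4/24 = 44.00 from the bonus pool, for a payoff of 84.00.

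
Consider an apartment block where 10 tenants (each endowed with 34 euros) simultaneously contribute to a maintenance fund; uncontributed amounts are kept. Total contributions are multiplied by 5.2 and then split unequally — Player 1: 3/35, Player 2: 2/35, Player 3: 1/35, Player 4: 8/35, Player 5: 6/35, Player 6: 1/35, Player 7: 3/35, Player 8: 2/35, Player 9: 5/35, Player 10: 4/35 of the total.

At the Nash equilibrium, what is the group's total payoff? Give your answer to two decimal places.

Each unit j contributes comes back to j as 5.2 × (j's share), so j prefers to contribute only if that share exceeds 1/5.2 = 0.1923; otherwise keeping the unit dominates.
Only Player 4 (8/35) clears that bar, contributing 34; the remaining 9 contribute 0. Total contributed: 34.
The maintenance fund pays out 5.2 × 34 = 176.80 in total (split across the unequal shares, but the aggregate is all that matters for the group sum).
The 9 free-riders keep 34 each, adding 306. Group total = 306 + 176.80 = 482.80.

482.80 euros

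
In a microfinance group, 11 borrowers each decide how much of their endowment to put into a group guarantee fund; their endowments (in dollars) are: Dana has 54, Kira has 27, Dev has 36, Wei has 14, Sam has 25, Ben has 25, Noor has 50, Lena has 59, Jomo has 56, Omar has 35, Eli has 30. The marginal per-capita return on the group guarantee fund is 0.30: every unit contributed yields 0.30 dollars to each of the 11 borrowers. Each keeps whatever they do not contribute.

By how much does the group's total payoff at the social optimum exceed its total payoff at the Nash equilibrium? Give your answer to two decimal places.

945.30 dollars

The private return per contributed unit is 0.30 < 1 for everyone, so the Nash equilibrium is zero contribution and the group total is Σ E_j = 54 + 27 + 36 + 14 + 25 + 25 + 50 + 59 + 56 + 35 + 30 = 411.
Each contributed unit returns 3.300 to the group, so the social optimum is full contribution by everyone: group total = 3.300 × 411 = 1356.30.
Efficiency loss = (3.300 − 1) × 411 = 945.30.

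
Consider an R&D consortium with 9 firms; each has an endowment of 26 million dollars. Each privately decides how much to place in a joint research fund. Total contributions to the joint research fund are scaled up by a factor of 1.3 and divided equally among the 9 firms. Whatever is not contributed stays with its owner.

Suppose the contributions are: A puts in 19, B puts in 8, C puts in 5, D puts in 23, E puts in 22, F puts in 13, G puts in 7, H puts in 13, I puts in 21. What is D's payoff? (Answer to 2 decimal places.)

Total contributed: 19 + 8 + 5 + 23 + 22 + 13 + 7 + 13 + 21 = 131.
Each receives 1.3 × 131 / 9 = 18.92 from the joint research fund.
D keeps 26 − 23 = 3, so D's payoff is 3 + 18.92 = 21.92.

21.92 million dollars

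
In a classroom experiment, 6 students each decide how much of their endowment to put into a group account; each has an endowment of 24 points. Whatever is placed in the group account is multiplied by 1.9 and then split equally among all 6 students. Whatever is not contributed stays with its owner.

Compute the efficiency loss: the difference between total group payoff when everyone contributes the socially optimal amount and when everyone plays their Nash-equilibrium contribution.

129.60 points

Each contributed unit returns 1.9/6 = 0.3167 to its contributor — below 1 — so contributing 0 is dominant for every player. At the Nash equilibrium everyone keeps their 24, and the group total is 6 × 24 = 144.
Each contributed unit returns 1.900 to the group as a whole (0.3167 to each of 6 players), which exceeds 1, so the social optimum is full contribution: group total = 1.900 × 144 = 273.60.
Efficiency loss = 273.60 − 144 = 129.60.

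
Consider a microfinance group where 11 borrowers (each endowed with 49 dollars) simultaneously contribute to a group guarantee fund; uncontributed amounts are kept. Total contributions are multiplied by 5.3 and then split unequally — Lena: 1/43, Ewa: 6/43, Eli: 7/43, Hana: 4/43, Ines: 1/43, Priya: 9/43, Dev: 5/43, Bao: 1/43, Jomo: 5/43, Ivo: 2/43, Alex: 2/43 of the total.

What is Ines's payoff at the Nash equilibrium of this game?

A player with share s gets back 5.3·s per unit contributed, so full contribution is dominant for anyone with s > 1/5.3 = 0.1887 and zero contribution is dominant for anyone below.
Priya alone (share 9/43) is above the threshold, contributing 49; the remaining 10 contribute 0. Total contributed: 49.
Ines keeps 49 and receives 5.3 × 49 × 1/43 = 6.04 from the group guarantee fund, for a payoff of 55.04.

55.04 dollars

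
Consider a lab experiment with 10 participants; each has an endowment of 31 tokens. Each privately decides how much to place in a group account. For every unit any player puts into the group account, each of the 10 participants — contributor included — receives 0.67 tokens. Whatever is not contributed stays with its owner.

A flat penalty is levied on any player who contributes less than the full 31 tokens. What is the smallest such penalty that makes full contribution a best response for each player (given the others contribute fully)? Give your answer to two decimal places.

10.23 tokens

Given the others contribute fully, the best deviation is to contribute 0 (any partial contribution still incurs the fine and gives up units whose private return 0.67 is below 1).
Deviating from 31 to 0 saves 31 tokens but forfeits the deviator's share of the drop in the group account: 0.67 × 31 = 20.77.
So the deviation gain is 31 − 20.77 = 10.23, and the fine must be at least 10.23 tokens to wipe it out.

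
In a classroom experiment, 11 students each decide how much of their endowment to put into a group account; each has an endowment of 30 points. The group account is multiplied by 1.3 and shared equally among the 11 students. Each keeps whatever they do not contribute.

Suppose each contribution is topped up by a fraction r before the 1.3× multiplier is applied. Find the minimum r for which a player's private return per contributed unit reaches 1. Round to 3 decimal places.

7.462

With matching at rate r, one contributed unit becomes (1 + r) in the group account and returns 1.3 × (1 + r) / 11 to the contributor.
Setting this equal to 1: 1 + r = 11/1.3 = 8.4615.
So the minimum matching rate is r = 8.4615 − 1 = 7.462.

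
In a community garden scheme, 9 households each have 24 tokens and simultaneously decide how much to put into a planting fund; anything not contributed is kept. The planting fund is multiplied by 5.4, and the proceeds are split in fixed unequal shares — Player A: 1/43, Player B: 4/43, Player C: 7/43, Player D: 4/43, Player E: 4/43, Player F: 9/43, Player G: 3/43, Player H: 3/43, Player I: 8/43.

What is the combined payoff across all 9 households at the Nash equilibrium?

Each unit j contributes comes back to j as 5.4 × (j's share), so j prefers to contribute only if that share exceeds 1/5.4 = 0.1852; otherwise keeping the unit dominates.
Player F and Player I clear that bar, contributing 24 each; the remaining 7 contribute 0. Total contributed: 48.
The planting fund pays out 5.4 × 48 = 259.20 in total (split across the unequal shares, but the aggregate is all that matters for the group sum).
The 7 free-riders keep 24 each, adding 168. Group total = 168 + 259.20 = 427.20.

427.20 tokens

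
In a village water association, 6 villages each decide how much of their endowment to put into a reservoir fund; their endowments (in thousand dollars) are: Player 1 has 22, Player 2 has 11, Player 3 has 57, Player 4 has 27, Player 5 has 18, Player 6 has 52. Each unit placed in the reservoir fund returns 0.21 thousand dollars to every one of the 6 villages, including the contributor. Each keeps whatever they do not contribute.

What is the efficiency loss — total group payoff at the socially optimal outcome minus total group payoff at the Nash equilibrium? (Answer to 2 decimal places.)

48.62 thousand dollars

The private return per contributed unit is 0.21 < 1 for everyone, so the Nash equilibrium is zero contribution and the group total is Σ E_j = 22 + 11 + 57 + 27 + 18 + 52 = 187.
Each contributed unit returns 1.260 to the group, so the social optimum is full contribution by everyone: group total = 1.260 × 187 = 235.62.
Efficiency loss = (1.260 − 1) × 187 = 48.62.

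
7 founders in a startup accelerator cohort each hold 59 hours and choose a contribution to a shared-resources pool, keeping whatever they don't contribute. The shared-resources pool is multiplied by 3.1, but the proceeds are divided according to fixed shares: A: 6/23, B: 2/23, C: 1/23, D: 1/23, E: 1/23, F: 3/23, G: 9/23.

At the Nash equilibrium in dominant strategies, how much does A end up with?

For player j, contributing a unit is worthwhile iff 3.1 × (j's share) ≥ 1, i.e. iff j's share is at least 0.3226.
Only G (9/23) clears that bar, contributing 59; the remaining 6 contribute 0. Total contributed: 59.
A keeps 59 and receives 3.1 × 59 × 6/23 = 47.71 from the shared-resources pool, for a payoff of 106.71.

106.71 hours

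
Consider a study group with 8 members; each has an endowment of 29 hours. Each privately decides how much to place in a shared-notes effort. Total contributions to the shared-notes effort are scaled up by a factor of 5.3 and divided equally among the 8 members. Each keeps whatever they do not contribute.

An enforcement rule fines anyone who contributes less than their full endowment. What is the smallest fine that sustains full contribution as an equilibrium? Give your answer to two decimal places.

9.79 hours

Given the others contribute fully, the best deviation is to contribute 0 (any partial contribution still incurs the fine and gives up units whose private return 0.6625 is below 1).
Deviating from 29 to 0 saves 29 hours but forfeits the deviator's share of the drop in the shared-notes effort: 5.3/8 × 29 = 19.21.
So the deviation gain is 29 − 19.21 = 9.79, and the fine must be at least 9.79 hours to wipe it out.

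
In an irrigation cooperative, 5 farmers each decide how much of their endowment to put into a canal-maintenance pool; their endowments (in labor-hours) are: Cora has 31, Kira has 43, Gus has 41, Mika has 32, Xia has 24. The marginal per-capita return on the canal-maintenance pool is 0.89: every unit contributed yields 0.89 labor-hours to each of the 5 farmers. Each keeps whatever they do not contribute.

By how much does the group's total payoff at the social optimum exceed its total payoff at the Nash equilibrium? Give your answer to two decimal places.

589.95 labor-hours

The private return per contributed unit is 0.89 < 1 for everyone, so the Nash equilibrium is zero contribution and the group total is Σ E_j = 31 + 43 + 41 + 32 + 24 = 171.
Each contributed unit returns 4.450 to the group, so the social optimum is full contribution by everyone: group total = 4.450 × 171 = 760.95.
Efficiency loss = (4.450 − 1) × 171 = 589.95.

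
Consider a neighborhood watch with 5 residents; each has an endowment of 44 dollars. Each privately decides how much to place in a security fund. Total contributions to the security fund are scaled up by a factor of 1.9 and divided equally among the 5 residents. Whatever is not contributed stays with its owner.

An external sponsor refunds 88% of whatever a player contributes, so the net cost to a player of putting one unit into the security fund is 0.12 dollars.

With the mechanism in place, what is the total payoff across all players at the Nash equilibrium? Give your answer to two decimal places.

611.60 dollars

The effective private return per unit is now (1.9/5) / 0.12 = 3.1667 > 1, so every player's dominant strategy flips to full contribution.
So the Nash equilibrium is full contribution by all 5; the group earns 5 × (44 × 0.88 + 1.9 × 44) = 611.60.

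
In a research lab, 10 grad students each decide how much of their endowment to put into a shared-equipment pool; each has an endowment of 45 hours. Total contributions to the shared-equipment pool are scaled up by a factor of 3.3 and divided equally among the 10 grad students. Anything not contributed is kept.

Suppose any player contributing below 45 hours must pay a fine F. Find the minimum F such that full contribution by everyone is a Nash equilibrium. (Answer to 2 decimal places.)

30.15 hours

Given the others contribute fully, the best deviation is to contribute 0 (any partial contribution still incurs the fine and gives up units whose private return 0.3300 is below 1).
Deviating from 45 to 0 saves 45 hours but forfeits the deviator's share of the drop in the shared-equipment pool: 3.3/10 × 45 = 14.85.
So the deviation gain is 45 − 14.85 = 30.15, and the fine must be at least 30.15 hours to wipe it out.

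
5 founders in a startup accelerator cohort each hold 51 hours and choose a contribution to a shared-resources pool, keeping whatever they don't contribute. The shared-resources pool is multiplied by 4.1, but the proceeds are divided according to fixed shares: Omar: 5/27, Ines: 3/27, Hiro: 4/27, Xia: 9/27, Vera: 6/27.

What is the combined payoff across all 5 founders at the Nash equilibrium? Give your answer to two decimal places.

Player j's private return per contributed unit is 4.1 × (j's share). Contributing is weakly dominant for j when that share is at least 1/4.1 = 0.2439, and contributing 0 is dominant otherwise.
Only Xia (9/27) clears that bar, contributing 51; the remaining 4 contribute 0. Total contributed: 51.
The shared-resources pool pays out 4.1 × 51 = 209.10 in total (split across the unequal shares, but the aggregate is all that matters for the group sum).
The 4 free-riders keep 51 each, adding 204. Group total = 204 + 209.10 = 413.10.

413.10 hours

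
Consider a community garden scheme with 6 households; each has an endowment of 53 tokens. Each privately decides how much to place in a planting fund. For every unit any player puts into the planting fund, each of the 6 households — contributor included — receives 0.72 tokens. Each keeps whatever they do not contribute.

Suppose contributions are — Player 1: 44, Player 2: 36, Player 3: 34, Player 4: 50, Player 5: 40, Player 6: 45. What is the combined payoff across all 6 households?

1144.68 tokens

Total contributed: 44 + 36 + 34 + 50 + 40 + 45 = 249; total kept: 6 × 53 − 249 = 69.
The planting fund pays out 0.72 × 6 × 249 = 1075.68 in aggregate.
Group total = 69 + 1075.68 = 1144.68.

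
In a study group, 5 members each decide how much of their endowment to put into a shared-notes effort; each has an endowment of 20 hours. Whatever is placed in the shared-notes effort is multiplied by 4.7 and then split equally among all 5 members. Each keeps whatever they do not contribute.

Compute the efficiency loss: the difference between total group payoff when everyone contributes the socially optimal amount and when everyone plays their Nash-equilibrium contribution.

370.00 hours

Each contributed unit returns 4.7/5 = 0.9400 to its contributor — below 1 — so contributing 0 is dominant for every player. At the Nash equilibrium everyone keeps their 20, and the group total is 5 × 20 = 100.
Each contributed unit returns 4.700 to the group as a whole (0.9400 to each of 5 players), which exceeds 1, so the social optimum is full contribution: group total = 4.700 × 100 = 470.00.
Efficiency loss = 470.00 − 100 = 370.00.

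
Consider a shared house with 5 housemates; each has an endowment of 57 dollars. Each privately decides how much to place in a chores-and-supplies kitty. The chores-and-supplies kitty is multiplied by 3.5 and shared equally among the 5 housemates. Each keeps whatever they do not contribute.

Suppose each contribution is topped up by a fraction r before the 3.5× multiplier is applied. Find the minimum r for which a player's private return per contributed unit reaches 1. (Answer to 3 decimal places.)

0.429

With matching at rate r, one contributed unit becomes (1 + r) in the chores-and-supplies kitty and returns 3.5 × (1 + r) / 5 to the contributor.
Setting this equal to 1: 1 + r = 5/3.5 = 1.4286.
So the minimum matching rate is r = 1.4286 − 1 = 0.429.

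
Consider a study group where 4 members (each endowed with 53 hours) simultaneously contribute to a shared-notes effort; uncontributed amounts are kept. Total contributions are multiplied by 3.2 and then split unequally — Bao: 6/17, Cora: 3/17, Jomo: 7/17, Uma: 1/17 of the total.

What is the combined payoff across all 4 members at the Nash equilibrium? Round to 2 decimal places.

445.20 hours

Each unit j contributes comes back to j as 3.2 × (j's share), so j prefers to contribute only if that share exceeds 1/3.2 = 0.3125; otherwise keeping the unit dominates.
The shares above 0.3125 belong to Bao and Jomo, contributing 53 each; the remaining 2 contribute 0. Total contributed: 106.
The shared-notes effort pays out 3.2 × 106 = 339.20 in total (split across the unequal shares, but the aggregate is all that matters for the group sum).
The 2 free-riders keep 53 each, adding 106. Group total = 106 + 339.20 = 445.20.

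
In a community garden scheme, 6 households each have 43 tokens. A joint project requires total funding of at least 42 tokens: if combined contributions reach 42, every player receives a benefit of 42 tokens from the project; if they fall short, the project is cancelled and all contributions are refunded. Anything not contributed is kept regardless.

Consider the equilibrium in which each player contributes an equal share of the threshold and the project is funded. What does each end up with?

78 tokens

Equal share of the threshold: 42/6 = 7.
At this profile no one gains by cutting their contribution: any cut drops the total below 42, the project is cancelled, contributions are refunded, and the deviator ends with 43, which is less than 43 − 7 + 42 = 78. Contributing more than 7 just wastes the excess. So contributing exactly 7 is a best response.
Each player's payoff: 43 − 7 + 42 = 78.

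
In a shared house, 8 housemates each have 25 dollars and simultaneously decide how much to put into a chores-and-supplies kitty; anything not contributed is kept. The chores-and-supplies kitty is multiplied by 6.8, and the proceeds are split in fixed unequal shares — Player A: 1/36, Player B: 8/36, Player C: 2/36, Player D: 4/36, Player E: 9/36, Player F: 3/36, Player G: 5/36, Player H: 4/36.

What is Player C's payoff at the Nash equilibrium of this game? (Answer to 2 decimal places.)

43.89 dollars

For player j, contributing a unit is worthwhile iff 6.8 × (j's share) ≥ 1, i.e. iff j's share is at least 0.1471.
The shares above 0.1471 belong to Player B and Player E, contributing 25 each; the remaining 6 contribute 0. Total contributed: 50.
Player C keeps 25 and receives 6.8 × 50 × 2/36 = 18.89 from the chores-and-supplies kitty, for a payoff of 43.89.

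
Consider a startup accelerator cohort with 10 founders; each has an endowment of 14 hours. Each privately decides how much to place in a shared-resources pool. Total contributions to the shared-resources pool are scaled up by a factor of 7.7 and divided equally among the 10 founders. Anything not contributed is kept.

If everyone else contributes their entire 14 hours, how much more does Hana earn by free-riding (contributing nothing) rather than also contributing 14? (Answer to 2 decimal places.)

Switching from a contribution of 14 to 0 lets Hana keep an extra 14 hours, but lowers the shared-resources pool by 14, which costs Hana their own share of that drop: 7.7/10 × 14 = 10.78.
Net gain = 14 − 10.78 = 3.22. The private return per contributed unit (0.7700) is below 1, so free-riding is indeed the best response regardless of what the others do.

3.22 hours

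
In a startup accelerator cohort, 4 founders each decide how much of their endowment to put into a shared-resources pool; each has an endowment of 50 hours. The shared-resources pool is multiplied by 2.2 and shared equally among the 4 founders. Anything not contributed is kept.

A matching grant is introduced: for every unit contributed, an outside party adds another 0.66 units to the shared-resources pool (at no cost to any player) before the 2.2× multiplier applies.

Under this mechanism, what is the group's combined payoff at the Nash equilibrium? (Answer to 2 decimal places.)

200.00 hours

The effective private return is 2.2 × 1.66 / 4 = 0.9130, which is still under 1, so the mechanism doesn't change anyone's dominant strategy: zero contribution.
Everyone keeps their endowment and the group total is 4 × 50 = 200.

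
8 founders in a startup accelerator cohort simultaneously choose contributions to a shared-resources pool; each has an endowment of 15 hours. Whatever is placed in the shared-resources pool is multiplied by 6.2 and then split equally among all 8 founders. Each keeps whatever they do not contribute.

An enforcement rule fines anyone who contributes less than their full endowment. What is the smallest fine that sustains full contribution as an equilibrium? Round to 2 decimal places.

3.38 hours

Given the others contribute fully, the best deviation is to contribute 0 (any partial contribution still incurs the fine and gives up units whose private return 0.7750 is below 1).
Deviating from 15 to 0 saves 15 hours but forfeits the deviator's share of the drop in the shared-resources pool: 6.2/8 × 15 = 11.62.
So the deviation gain is 15 − 11.62 = 3.38, and the fine must be at least 3.38 hours to wipe it out.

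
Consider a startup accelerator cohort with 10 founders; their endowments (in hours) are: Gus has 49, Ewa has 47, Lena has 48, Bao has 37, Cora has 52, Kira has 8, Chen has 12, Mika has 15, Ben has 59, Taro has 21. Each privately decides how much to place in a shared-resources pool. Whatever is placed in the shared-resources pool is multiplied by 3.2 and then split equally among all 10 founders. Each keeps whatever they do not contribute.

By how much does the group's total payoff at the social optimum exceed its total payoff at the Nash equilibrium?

765.60 hours

The private return per contributed unit is 3.2/10 = 0.3200 < 1 for every player regardless of endowment, so the Nash equilibrium is zero contribution and the group total is Σ E_j = 49 + 47 + 48 + 37 + 52 + 8 + 12 + 15 + 59 + 21 = 348.
Each contributed unit returns 3.200 to the group, so the social optimum is full contribution by everyone: group total = 3.200 × 348 = 1113.60.
Efficiency loss = (3.200 − 1) × 348 = 765.60.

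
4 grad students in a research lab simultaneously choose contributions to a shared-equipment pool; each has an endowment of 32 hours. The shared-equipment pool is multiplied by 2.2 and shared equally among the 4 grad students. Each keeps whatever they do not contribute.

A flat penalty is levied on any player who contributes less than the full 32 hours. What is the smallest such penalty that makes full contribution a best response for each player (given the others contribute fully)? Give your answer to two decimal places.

Given the others contribute fully, the best deviation is to contribute 0 (any partial contribution still incurs the fine and gives up units whose private return 0.5500 is below 1).
Deviating from 32 to 0 saves 32 hours but forfeits the deviator's share of the drop in the shared-equipment pool: 2.2/4 × 32 = 17.60.
So the deviation gain is 32 − 17.60 = 14.40, and the fine must be at least 14.40 hours to wipe it out.

14.40 hours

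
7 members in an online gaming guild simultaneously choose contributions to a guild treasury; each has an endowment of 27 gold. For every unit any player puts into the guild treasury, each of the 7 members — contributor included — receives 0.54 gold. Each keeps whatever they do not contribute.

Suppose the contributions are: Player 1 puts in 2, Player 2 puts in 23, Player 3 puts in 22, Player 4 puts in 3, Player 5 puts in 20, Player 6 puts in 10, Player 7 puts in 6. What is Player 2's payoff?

50.44 gold

Total contributed: 2 + 23 + 22 + 3 + 20 + 10 + 6 = 86.
Each receives 0.54 × 86 = 46.44 from the guild treasury.
Player 2 keeps 27 − 23 = 4, so Player 2's payoff is 4 + 46.44 = 50.44.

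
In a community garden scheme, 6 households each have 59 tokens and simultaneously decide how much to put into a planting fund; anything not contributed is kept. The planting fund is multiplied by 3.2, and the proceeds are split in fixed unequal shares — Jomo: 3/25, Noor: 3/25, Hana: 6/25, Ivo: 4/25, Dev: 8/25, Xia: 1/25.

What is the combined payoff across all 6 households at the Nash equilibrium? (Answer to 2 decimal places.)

A player with share s gets back 3.2·s per unit contributed, so full contribution is dominant for anyone with s > 1/3.2 = 0.3125 and zero contribution is dominant for anyone below.
The only share above 0.3125 is Dev's 8/25, contributing 59; the remaining 5 contribute 0. Total contributed: 59.
The planting fund pays out 3.2 × 59 = 188.80 in total (split across the unequal shares, but the aggregate is all that matters for the group sum).
The 5 free-riders keep 59 each, adding 295. Group total = 295 + 188.80 = 483.80.

483.80 tokens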